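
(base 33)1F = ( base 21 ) 26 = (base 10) 48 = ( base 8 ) 60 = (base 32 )1G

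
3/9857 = 3/9857 = 0.00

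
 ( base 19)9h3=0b110111110111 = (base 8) 6767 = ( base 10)3575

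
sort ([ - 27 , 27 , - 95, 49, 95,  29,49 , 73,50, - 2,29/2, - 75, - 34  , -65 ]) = [-95, - 75, - 65 ,-34, - 27 ,- 2,29/2, 27 , 29,49, 49,50,  73,95]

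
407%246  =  161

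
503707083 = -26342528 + 530049611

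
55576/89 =55576/89  =  624.45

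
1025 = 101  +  924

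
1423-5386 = -3963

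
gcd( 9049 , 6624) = 1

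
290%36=2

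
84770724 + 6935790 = 91706514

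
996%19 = 8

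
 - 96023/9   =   - 10670 + 7/9=-10669.22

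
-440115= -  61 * 7215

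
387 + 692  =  1079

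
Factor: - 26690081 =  - 11^1 * 103^1*23557^1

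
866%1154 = 866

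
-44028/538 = - 22014/269 = -81.84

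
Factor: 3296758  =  2^1*1648379^1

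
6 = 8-2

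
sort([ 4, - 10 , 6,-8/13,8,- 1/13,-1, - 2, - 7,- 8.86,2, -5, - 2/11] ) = [ - 10, - 8.86,-7, - 5,- 2, - 1, - 8/13, - 2/11, - 1/13, 2,4,6,8 ]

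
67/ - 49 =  - 2+31/49 = - 1.37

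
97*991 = 96127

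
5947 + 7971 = 13918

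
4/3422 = 2/1711 = 0.00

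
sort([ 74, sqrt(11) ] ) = [ sqrt(11 ),  74 ]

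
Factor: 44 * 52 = 2288 = 2^4*11^1*13^1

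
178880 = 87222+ 91658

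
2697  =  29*93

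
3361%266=169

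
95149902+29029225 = 124179127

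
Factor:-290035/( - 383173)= 355/469  =  5^1*7^(  -  1) * 67^(- 1) * 71^1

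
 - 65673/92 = -65673/92= - 713.84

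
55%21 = 13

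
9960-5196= 4764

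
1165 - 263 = 902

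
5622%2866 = 2756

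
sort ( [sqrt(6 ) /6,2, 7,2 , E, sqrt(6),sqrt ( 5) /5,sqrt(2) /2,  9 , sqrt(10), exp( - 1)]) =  [exp( - 1 ),sqrt(6) /6,sqrt(5 )/5,sqrt( 2)/2,  2,2, sqrt( 6 ) , E,sqrt (10),7 , 9]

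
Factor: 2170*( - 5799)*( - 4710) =59269839300 = 2^2*3^2*5^2*7^1 * 31^1*157^1*1933^1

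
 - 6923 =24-6947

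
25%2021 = 25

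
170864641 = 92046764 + 78817877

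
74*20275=1500350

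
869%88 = 77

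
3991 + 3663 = 7654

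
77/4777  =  77/4777 = 0.02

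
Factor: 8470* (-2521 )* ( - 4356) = 2^3*3^2 *5^1*7^1*11^4*2521^1 = 93013101720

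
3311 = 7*473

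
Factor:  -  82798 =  -2^1*41399^1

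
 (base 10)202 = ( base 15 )D7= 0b11001010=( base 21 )9d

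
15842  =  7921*2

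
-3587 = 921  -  4508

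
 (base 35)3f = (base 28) 48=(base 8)170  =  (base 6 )320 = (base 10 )120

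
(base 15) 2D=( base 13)34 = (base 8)53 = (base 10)43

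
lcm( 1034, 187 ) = 17578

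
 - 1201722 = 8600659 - 9802381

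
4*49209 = 196836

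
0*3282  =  0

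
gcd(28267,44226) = 1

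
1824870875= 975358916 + 849511959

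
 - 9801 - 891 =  - 10692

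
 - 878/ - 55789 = 878/55789 = 0.02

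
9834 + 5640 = 15474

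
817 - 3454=-2637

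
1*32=32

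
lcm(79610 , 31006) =2945570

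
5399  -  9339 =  - 3940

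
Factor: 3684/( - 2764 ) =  - 3^1*307^1*691^( - 1) = -921/691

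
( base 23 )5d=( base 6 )332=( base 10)128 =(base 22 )5I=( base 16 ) 80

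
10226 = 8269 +1957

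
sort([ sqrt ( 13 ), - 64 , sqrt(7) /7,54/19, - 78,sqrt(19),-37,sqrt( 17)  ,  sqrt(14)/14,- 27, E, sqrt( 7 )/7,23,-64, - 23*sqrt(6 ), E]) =[-78,-64, - 64, - 23*sqrt( 6 ),-37, - 27,sqrt(14 ) /14,sqrt( 7)/7,sqrt(7)/7  ,  E,E, 54/19,sqrt (13),sqrt( 17),sqrt(19 ) , 23]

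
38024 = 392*97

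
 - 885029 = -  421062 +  - 463967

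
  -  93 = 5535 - 5628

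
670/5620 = 67/562=0.12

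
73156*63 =4608828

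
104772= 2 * 52386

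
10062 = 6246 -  - 3816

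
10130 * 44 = 445720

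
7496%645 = 401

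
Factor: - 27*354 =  - 9558 =- 2^1*3^4*59^1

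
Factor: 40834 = 2^1*17^1*1201^1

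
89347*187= 16707889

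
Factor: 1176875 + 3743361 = 4920236 = 2^2*643^1*1913^1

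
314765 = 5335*59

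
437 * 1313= 573781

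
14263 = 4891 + 9372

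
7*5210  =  36470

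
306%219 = 87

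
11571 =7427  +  4144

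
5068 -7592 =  - 2524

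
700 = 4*175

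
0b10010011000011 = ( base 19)1716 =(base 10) 9411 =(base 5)300121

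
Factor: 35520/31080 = 8/7 = 2^3*7^( - 1) 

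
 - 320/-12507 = 320/12507 = 0.03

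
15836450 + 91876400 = 107712850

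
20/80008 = 5/20002= 0.00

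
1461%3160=1461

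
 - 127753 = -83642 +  - 44111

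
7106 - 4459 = 2647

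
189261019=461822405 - 272561386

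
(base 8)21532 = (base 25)EC0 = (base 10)9050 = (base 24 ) fh2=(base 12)52A2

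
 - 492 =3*( - 164 )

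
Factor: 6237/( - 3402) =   -  2^(-1 )*3^ ( - 1)* 11^1 = -11/6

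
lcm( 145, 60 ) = 1740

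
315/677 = 315/677 = 0.47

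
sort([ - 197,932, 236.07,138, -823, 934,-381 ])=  [ - 823,  -  381, - 197,138,236.07,932,934] 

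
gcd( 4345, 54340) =55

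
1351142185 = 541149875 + 809992310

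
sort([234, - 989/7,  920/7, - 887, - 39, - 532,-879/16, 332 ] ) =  [ - 887, - 532, - 989/7,- 879/16, - 39, 920/7, 234, 332]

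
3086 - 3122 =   -  36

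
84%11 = 7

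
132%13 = 2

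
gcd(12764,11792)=4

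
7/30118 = 7/30118 = 0.00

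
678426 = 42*16153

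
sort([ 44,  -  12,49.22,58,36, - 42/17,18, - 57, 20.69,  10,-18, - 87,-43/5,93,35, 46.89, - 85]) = [  -  87,  -  85,  -  57,  -  18, - 12, - 43/5, - 42/17 , 10,18,  20.69,  35,36,  44 , 46.89, 49.22,58, 93]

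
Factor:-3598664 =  - 2^3*449833^1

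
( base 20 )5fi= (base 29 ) 2LR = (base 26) 3b4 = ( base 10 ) 2318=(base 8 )4416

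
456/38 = 12 = 12.00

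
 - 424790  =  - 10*42479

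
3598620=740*4863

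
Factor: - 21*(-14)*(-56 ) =-16464 = - 2^4*3^1*7^3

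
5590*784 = 4382560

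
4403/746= 5+673/746= 5.90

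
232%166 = 66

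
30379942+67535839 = 97915781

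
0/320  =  0=0.00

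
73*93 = 6789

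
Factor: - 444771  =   - 3^4*17^2*19^1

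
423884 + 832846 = 1256730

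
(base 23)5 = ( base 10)5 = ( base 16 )5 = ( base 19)5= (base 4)11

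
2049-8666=- 6617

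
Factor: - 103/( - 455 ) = 5^ ( - 1)*7^ (-1) * 13^(-1 )*103^1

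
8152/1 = 8152=8152.00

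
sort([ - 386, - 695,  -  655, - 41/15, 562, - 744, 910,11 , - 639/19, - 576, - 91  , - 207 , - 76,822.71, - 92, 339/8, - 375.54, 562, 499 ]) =[ - 744, - 695, - 655,-576 , - 386,  -  375.54, - 207, - 92,-91, - 76 , - 639/19 ,-41/15,11,339/8, 499, 562 , 562, 822.71,  910 ] 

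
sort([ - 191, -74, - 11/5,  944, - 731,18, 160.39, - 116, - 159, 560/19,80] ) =[ - 731, - 191, - 159, - 116, - 74, - 11/5, 18 , 560/19,80, 160.39, 944] 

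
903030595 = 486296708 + 416733887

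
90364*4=361456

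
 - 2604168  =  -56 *46503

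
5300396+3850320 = 9150716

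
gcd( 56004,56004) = 56004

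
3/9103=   3/9103 = 0.00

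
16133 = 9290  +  6843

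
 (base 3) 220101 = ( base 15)2dd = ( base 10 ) 658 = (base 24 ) 13A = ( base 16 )292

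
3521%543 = 263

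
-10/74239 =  - 1 + 74229/74239 = - 0.00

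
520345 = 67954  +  452391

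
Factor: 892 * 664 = 2^5* 83^1*223^1  =  592288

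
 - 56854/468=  - 122 + 121/234 = - 121.48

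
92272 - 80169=12103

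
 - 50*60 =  - 3000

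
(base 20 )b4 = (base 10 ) 224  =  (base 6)1012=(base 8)340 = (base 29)7L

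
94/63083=94/63083= 0.00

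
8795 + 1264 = 10059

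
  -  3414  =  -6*569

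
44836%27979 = 16857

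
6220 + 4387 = 10607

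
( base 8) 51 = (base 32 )19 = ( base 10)41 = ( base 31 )1a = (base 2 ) 101001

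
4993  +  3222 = 8215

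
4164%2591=1573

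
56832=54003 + 2829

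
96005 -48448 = 47557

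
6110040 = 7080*863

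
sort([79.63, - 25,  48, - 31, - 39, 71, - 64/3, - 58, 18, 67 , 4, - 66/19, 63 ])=[ - 58, - 39 , - 31, - 25,- 64/3, - 66/19,4,18 , 48,63, 67,71,79.63 ]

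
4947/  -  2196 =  - 1649/732 = - 2.25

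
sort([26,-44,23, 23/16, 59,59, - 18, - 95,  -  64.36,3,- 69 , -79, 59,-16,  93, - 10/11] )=[ - 95,- 79 ,-69,-64.36, - 44,-18,-16, - 10/11,23/16,3 , 23,26,59, 59, 59,  93] 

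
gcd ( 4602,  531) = 177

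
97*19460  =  1887620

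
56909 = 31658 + 25251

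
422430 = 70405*6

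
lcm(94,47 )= 94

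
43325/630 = 68 + 97/126  =  68.77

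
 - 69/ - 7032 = 23/2344  =  0.01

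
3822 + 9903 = 13725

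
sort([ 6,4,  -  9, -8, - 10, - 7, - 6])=[ - 10, - 9,  -  8, - 7,- 6, 4, 6]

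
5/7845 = 1/1569 = 0.00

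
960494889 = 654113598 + 306381291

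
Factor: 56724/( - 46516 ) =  - 489/401 = - 3^1 * 163^1 * 401^( - 1 ) 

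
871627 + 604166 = 1475793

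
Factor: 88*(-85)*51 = -381480 =- 2^3*3^1*5^1*11^1 * 17^2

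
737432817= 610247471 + 127185346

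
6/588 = 1/98 = 0.01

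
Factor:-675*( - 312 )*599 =2^3*3^4*  5^2*13^1*599^1= 126149400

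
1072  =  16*67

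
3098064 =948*3268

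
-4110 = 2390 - 6500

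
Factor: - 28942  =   - 2^1*29^1 * 499^1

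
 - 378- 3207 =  - 3585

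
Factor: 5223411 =3^2 * 580379^1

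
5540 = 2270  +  3270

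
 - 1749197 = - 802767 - 946430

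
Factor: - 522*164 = -2^3*3^2 * 29^1*41^1 = - 85608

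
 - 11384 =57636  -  69020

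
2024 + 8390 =10414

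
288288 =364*792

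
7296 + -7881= -585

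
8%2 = 0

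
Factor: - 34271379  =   - 3^2*3807931^1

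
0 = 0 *34090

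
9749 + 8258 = 18007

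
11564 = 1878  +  9686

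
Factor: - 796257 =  - 3^3*7^1*11^1* 383^1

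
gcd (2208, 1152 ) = 96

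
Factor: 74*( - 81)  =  -2^1* 3^4 * 37^1 = - 5994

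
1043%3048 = 1043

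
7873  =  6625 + 1248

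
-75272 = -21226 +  - 54046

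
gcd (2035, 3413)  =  1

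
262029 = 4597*57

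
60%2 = 0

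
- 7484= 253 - 7737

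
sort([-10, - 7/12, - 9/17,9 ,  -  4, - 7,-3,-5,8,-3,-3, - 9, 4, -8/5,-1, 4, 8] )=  [-10, - 9, - 7, - 5, - 4, - 3,-3, - 3,-8/5, - 1,-7/12,-9/17, 4,4,  8,8, 9 ]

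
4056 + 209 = 4265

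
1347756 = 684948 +662808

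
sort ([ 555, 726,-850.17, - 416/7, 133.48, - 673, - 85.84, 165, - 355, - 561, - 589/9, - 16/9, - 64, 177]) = [ - 850.17, - 673, - 561, - 355, - 85.84, - 589/9, - 64,- 416/7,  -  16/9,133.48,165, 177,555,726 ] 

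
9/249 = 3/83 = 0.04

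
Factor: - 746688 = -2^6*3^1 * 3889^1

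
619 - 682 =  - 63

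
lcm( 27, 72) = 216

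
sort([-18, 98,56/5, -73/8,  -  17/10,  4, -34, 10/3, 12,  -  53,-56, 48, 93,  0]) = [ - 56, - 53, - 34, - 18, - 73/8, -17/10, 0,10/3,  4,56/5,  12,48, 93, 98]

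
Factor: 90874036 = 2^2 * 11^1*19^1*71^1*1531^1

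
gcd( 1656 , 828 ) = 828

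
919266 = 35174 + 884092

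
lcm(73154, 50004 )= 3950316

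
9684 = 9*1076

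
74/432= 37/216= 0.17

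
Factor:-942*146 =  - 2^2*3^1 * 73^1*157^1 = - 137532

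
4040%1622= 796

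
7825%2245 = 1090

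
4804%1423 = 535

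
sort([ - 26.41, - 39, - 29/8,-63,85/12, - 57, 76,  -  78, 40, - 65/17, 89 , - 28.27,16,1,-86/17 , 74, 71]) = [- 78, - 63, - 57,-39 , - 28.27, - 26.41,-86/17, - 65/17, - 29/8, 1 , 85/12, 16,  40,71,74,76, 89 ] 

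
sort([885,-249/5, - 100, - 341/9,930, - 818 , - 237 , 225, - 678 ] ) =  [ - 818,-678  , - 237,-100, - 249/5, - 341/9, 225, 885, 930]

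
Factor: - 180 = -2^2*3^2*5^1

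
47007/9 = 5223 =5223.00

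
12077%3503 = 1568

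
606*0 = 0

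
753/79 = 753/79 = 9.53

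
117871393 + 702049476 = 819920869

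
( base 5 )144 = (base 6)121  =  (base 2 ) 110001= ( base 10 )49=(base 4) 301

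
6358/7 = 908+2/7 = 908.29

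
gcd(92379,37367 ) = 1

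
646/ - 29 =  - 646/29 = -22.28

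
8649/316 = 8649/316= 27.37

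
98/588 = 1/6 = 0.17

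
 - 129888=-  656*198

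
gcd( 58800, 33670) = 70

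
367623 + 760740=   1128363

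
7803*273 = 2130219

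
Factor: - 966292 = -2^2*37^1*6529^1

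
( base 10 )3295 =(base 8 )6337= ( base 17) B6E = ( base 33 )30S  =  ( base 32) 36V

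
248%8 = 0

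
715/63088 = 715/63088  =  0.01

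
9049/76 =9049/76 = 119.07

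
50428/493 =102  +  142/493 = 102.29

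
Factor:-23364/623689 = -36/961  =  - 2^2*3^2*31^( - 2) 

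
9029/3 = 9029/3 = 3009.67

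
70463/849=70463/849 = 83.00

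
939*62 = 58218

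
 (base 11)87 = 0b1011111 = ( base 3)10112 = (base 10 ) 95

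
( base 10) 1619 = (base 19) 494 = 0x653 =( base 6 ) 11255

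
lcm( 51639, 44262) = 309834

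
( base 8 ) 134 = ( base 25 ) 3H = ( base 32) 2s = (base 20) 4C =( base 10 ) 92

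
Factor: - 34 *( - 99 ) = 2^1*3^2 * 11^1 * 17^1 = 3366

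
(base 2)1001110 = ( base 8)116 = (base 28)2M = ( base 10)78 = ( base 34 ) 2A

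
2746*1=2746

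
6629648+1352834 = 7982482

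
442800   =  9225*48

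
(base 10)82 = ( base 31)2K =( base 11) 75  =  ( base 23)3d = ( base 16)52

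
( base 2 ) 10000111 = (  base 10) 135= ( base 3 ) 12000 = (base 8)207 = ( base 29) 4j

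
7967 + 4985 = 12952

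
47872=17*2816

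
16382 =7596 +8786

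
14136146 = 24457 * 578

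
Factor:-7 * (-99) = 3^2*7^1*11^1 = 693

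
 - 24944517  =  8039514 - 32984031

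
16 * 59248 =947968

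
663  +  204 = 867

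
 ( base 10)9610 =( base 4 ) 2112022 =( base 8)22612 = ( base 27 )d4p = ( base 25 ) F9A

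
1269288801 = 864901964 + 404386837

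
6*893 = 5358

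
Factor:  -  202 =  - 2^1*101^1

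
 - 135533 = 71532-207065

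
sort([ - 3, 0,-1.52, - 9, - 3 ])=[ - 9, - 3, - 3,  -  1.52,0]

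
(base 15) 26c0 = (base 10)8280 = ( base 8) 20130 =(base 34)75I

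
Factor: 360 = 2^3 * 3^2*5^1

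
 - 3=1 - 4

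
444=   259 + 185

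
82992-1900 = 81092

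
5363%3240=2123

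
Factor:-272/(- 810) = 2^3*3^(-4)*5^( - 1 )*17^1  =  136/405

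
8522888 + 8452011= 16974899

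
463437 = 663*699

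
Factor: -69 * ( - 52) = 3588 = 2^2*3^1*13^1*23^1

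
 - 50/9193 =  - 1 + 9143/9193= - 0.01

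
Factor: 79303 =7^1*11329^1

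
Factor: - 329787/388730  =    -  2^( -1 )  *3^2*5^ ( - 1 )*36643^1*38873^( - 1)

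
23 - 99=-76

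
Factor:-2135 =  - 5^1 * 7^1*61^1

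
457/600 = 457/600 = 0.76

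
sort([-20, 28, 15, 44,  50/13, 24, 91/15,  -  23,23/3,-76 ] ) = [ - 76, - 23,- 20, 50/13, 91/15,23/3, 15,24, 28, 44] 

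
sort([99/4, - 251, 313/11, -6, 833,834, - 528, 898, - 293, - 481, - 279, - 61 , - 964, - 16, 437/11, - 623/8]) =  [ - 964, - 528, - 481, - 293, - 279,  -  251, - 623/8, - 61, - 16, - 6,99/4, 313/11, 437/11,  833  ,  834,898 ]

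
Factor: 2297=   2297^1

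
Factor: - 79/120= - 2^( - 3)*3^( - 1)*5^( - 1 ) * 79^1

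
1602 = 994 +608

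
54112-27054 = 27058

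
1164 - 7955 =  - 6791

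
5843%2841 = 161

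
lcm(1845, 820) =7380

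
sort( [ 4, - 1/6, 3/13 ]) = [ - 1/6 , 3/13, 4]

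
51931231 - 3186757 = 48744474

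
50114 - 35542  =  14572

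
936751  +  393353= 1330104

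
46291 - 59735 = -13444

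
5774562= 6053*954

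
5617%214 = 53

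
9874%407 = 106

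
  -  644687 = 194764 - 839451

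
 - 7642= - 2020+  - 5622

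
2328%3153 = 2328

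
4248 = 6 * 708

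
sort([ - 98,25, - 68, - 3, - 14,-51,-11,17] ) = [-98, - 68, - 51, - 14,-11 , - 3, 17,  25]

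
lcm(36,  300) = 900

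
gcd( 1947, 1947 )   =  1947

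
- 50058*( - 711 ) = 35591238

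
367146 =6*61191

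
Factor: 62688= 2^5*3^1*653^1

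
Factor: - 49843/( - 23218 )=2^( - 1)*13^( - 1)*19^(-1)*47^(- 1 )*49843^1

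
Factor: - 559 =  - 13^1*43^1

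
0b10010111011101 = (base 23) I7A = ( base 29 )bf7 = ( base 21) 10KC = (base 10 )9693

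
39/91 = 3/7=0.43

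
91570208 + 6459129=98029337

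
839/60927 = 839/60927 = 0.01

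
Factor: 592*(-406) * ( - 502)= 2^6*7^1*29^1*37^1 * 251^1 = 120656704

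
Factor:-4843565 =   -  5^1*968713^1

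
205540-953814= -748274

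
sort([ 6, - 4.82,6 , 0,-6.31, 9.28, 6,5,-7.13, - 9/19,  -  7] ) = [-7.13,  -  7, - 6.31,  -  4.82, - 9/19,0,5,6,6, 6, 9.28] 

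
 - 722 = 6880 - 7602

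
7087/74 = 7087/74= 95.77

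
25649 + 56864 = 82513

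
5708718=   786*7263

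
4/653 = 4/653 = 0.01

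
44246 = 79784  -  35538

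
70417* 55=3872935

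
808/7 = 115 + 3/7  =  115.43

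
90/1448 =45/724 =0.06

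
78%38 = 2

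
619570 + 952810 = 1572380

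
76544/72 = 9568/9 = 1063.11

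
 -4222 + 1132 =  - 3090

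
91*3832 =348712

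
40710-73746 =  - 33036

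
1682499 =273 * 6163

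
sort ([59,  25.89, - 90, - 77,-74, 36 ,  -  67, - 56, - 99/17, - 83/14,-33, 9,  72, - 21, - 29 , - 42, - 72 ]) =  [-90, - 77,- 74, - 72, - 67, - 56,  -  42, - 33,-29  , - 21, - 83/14, - 99/17, 9,25.89 , 36, 59, 72]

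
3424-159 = 3265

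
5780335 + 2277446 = 8057781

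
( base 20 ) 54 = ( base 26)40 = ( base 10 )104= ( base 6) 252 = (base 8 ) 150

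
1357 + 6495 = 7852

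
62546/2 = 31273 = 31273.00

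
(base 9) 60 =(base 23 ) 28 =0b110110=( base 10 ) 54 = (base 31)1N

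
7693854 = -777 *( - 9902 ) 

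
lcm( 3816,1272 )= 3816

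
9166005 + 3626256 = 12792261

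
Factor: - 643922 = -2^1*321961^1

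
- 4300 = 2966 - 7266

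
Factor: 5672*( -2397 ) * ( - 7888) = 2^7*3^1*17^2*29^1*47^1*709^1 = 107243544192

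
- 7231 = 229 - 7460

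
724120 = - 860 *( - 842)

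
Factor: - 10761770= - 2^1*5^1*151^1*7127^1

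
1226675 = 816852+409823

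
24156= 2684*9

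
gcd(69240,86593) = 1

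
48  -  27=21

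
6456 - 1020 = 5436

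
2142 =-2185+4327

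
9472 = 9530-58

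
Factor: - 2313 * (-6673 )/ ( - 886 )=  - 15434649/886 = - 2^ (-1 ) * 3^2*257^1 * 443^(- 1 )*6673^1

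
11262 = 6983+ 4279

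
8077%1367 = 1242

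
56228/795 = 70 + 578/795=70.73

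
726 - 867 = - 141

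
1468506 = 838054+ 630452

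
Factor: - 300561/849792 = - 2^(-7)*19^1  *2213^( - 1)*5273^1 = - 100187/283264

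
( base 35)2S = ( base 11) 8a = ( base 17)5d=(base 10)98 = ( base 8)142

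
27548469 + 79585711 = 107134180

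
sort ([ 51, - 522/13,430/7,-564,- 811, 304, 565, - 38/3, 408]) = [ - 811, - 564, - 522/13, - 38/3, 51,  430/7,  304, 408,565]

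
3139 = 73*43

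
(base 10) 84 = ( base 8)124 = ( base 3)10010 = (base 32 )2k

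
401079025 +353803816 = 754882841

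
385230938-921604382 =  - 536373444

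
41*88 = 3608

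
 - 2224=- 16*139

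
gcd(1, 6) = 1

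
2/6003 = 2/6003 = 0.00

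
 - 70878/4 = - 17720 + 1/2 = - 17719.50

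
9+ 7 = 16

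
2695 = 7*385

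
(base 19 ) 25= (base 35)18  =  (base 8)53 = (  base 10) 43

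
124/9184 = 31/2296 = 0.01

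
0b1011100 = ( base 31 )2u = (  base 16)5C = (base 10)92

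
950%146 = 74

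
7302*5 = 36510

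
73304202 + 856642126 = 929946328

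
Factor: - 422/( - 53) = 2^1*53^( - 1)*211^1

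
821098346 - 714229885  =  106868461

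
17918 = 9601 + 8317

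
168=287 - 119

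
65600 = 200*328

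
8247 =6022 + 2225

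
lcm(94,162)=7614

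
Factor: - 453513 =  - 3^1 * 151171^1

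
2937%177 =105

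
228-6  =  222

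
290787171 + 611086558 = 901873729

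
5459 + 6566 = 12025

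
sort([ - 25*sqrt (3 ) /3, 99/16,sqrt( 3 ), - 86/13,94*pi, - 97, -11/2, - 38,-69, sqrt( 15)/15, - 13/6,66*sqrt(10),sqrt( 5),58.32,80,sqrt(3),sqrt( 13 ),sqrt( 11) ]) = [-97, - 69, - 38, - 25* sqrt( 3 ) /3, - 86/13, - 11/2,-13/6, sqrt(15 ) /15,sqrt ( 3), sqrt( 3 ),  sqrt(5),sqrt(11 ),sqrt( 13), 99/16, 58.32 , 80,66*sqrt(10),94 * pi ] 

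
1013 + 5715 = 6728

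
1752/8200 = 219/1025 = 0.21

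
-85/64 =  - 85/64 = -1.33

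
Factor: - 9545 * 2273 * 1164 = - 2^2*3^1*5^1*23^1 * 83^1*97^1*2273^1  =  - 25253893740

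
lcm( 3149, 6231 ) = 292857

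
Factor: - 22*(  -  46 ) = 1012 = 2^2*11^1*23^1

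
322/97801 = 322/97801 = 0.00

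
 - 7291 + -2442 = - 9733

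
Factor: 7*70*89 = 43610= 2^1 * 5^1*7^2* 89^1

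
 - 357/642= -1 + 95/214 = - 0.56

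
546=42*13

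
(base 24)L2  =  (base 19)17C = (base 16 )1FA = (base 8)772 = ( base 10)506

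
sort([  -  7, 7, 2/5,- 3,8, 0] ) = [ -7, - 3,0,2/5, 7, 8]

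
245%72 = 29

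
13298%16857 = 13298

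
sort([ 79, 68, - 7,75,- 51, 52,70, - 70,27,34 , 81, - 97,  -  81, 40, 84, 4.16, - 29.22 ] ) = [ - 97, - 81, - 70, - 51, - 29.22, - 7,  4.16, 27, 34, 40,52, 68, 70,75, 79,81,84]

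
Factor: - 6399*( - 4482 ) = 2^1*3^7* 79^1 *83^1  =  28680318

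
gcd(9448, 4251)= 1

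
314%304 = 10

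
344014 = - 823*( - 418) 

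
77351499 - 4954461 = 72397038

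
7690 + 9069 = 16759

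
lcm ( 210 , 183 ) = 12810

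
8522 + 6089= 14611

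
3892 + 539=4431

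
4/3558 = 2/1779= 0.00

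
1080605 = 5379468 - 4298863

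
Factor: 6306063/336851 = 3^1*19^(  -  1)*17729^( - 1 )*2102021^1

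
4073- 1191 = 2882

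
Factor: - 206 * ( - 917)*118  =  2^2 * 7^1 * 59^1*103^1*131^1 = 22290436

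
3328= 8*416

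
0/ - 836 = 0/1 = - 0.00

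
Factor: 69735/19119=23245/6373  =  5^1*4649^1*6373^(-1 )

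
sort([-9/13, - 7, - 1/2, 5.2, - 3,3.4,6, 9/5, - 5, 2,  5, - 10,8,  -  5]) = [ - 10, - 7, - 5, - 5,-3, - 9/13, -1/2, 9/5,2,  3.4,5, 5.2, 6, 8]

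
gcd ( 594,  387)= 9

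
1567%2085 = 1567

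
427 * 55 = 23485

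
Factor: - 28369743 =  - 3^1*29^1*31^1*67^1*157^1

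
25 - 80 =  - 55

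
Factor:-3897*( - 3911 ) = 15241167= 3^2*433^1*3911^1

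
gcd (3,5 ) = 1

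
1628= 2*814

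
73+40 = 113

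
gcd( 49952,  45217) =1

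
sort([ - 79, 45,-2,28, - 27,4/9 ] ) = [  -  79,- 27, - 2, 4/9 , 28,45 ] 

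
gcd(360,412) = 4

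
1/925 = 1/925 = 0.00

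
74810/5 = 14962 = 14962.00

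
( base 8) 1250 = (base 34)K0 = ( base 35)JF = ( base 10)680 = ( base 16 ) 2a8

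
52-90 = -38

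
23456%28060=23456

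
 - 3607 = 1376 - 4983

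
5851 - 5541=310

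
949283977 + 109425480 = 1058709457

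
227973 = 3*75991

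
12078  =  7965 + 4113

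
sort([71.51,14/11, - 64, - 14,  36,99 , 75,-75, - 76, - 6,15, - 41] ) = [ - 76, - 75, - 64, - 41,-14,-6,14/11, 15, 36,71.51,75, 99]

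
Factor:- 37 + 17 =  - 20 = - 2^2*5^1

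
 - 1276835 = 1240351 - 2517186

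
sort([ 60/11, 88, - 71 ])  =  [  -  71, 60/11,88]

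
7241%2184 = 689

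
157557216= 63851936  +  93705280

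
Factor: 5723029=13^1*193^1*2281^1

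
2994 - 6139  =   - 3145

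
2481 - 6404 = - 3923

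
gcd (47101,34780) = 37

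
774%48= 6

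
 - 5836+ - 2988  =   - 8824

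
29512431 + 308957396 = 338469827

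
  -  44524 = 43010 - 87534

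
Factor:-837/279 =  - 3 = - 3^1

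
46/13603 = 46/13603=   0.00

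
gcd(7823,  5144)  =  1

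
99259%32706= 1141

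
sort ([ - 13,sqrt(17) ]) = [ - 13,sqrt( 17) ]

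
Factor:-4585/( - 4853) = 5^1  *  7^1*23^( - 1) * 131^1*211^(  -  1)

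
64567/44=64567/44 = 1467.43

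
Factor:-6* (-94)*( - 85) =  - 47940  =  -2^2*3^1*5^1*17^1*47^1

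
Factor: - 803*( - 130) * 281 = 2^1*5^1 * 11^1*13^1 * 73^1*281^1 = 29333590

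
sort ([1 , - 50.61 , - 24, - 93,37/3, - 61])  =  [ - 93  ,-61, - 50.61, - 24 , 1,  37/3 ]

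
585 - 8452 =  - 7867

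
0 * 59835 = 0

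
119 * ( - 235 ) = -27965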